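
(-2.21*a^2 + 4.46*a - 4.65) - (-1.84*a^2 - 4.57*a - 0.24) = -0.37*a^2 + 9.03*a - 4.41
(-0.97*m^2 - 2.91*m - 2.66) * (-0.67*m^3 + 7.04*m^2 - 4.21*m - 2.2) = 0.6499*m^5 - 4.8791*m^4 - 14.6205*m^3 - 4.3413*m^2 + 17.6006*m + 5.852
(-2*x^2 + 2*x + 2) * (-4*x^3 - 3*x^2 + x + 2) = 8*x^5 - 2*x^4 - 16*x^3 - 8*x^2 + 6*x + 4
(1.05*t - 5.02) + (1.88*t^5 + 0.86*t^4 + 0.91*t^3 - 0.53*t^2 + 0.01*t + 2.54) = 1.88*t^5 + 0.86*t^4 + 0.91*t^3 - 0.53*t^2 + 1.06*t - 2.48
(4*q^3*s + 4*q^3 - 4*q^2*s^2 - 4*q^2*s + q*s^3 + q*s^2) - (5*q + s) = 4*q^3*s + 4*q^3 - 4*q^2*s^2 - 4*q^2*s + q*s^3 + q*s^2 - 5*q - s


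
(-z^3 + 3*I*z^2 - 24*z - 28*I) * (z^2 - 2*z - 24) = -z^5 + 2*z^4 + 3*I*z^4 - 6*I*z^3 + 48*z^2 - 100*I*z^2 + 576*z + 56*I*z + 672*I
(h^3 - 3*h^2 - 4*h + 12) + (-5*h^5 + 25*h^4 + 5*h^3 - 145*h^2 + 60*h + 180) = -5*h^5 + 25*h^4 + 6*h^3 - 148*h^2 + 56*h + 192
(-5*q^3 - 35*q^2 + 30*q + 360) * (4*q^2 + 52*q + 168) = -20*q^5 - 400*q^4 - 2540*q^3 - 2880*q^2 + 23760*q + 60480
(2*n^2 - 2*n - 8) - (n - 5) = 2*n^2 - 3*n - 3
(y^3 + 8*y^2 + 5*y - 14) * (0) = 0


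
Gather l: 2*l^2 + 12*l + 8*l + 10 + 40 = 2*l^2 + 20*l + 50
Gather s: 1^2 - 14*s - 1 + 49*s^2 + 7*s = 49*s^2 - 7*s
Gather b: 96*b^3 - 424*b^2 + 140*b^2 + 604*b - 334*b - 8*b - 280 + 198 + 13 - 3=96*b^3 - 284*b^2 + 262*b - 72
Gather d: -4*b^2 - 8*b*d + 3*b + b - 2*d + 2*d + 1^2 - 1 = -4*b^2 - 8*b*d + 4*b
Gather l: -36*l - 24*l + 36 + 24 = 60 - 60*l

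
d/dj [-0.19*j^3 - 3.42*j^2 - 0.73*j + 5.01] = -0.57*j^2 - 6.84*j - 0.73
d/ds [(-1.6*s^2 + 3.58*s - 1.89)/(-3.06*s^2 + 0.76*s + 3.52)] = (9.7388*s^2 - 22.8308*s + 14.038)/(9.3636*s^4 - 4.6512*s^3 - 20.9648*s^2 + 5.3504*s + 12.3904)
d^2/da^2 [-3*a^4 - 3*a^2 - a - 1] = -36*a^2 - 6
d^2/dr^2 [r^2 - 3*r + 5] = 2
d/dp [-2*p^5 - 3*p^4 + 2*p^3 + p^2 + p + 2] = -10*p^4 - 12*p^3 + 6*p^2 + 2*p + 1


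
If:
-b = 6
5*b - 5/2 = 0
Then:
No Solution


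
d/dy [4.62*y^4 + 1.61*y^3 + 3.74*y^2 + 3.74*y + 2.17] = 18.48*y^3 + 4.83*y^2 + 7.48*y + 3.74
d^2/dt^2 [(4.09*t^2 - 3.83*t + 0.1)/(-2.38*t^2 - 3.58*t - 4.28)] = (2.8421709430404e-14*t^4 + 113.086176*t^3 + 246.575616*t^2 - 239.195712*t - 267.740096)/(13.481272*t^6 + 60.835656*t^5 + 164.239992*t^4 + 264.686584*t^3 + 295.355952*t^2 + 196.739616*t + 78.402752)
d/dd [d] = 1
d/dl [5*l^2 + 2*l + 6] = 10*l + 2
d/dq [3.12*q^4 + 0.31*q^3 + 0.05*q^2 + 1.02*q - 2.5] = 12.48*q^3 + 0.93*q^2 + 0.1*q + 1.02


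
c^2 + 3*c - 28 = (c - 4)*(c + 7)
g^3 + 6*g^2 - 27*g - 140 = (g - 5)*(g + 4)*(g + 7)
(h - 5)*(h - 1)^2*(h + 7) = h^4 - 38*h^2 + 72*h - 35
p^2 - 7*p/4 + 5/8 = (p - 5/4)*(p - 1/2)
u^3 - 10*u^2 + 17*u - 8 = (u - 8)*(u - 1)^2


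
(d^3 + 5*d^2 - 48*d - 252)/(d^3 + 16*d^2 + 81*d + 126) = (d^2 - d - 42)/(d^2 + 10*d + 21)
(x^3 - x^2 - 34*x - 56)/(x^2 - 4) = (x^2 - 3*x - 28)/(x - 2)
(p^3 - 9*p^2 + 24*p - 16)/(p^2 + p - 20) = (p^2 - 5*p + 4)/(p + 5)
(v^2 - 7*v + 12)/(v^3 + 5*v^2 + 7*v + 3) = (v^2 - 7*v + 12)/(v^3 + 5*v^2 + 7*v + 3)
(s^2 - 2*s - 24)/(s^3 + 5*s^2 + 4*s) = (s - 6)/(s*(s + 1))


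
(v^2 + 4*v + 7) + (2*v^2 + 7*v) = 3*v^2 + 11*v + 7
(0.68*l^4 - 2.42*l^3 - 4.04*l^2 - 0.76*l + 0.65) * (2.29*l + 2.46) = 1.5572*l^5 - 3.869*l^4 - 15.2048*l^3 - 11.6788*l^2 - 0.3811*l + 1.599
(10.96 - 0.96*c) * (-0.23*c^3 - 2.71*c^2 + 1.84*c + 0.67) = 0.2208*c^4 + 0.0807999999999995*c^3 - 31.468*c^2 + 19.5232*c + 7.3432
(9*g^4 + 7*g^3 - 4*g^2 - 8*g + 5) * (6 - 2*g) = -18*g^5 + 40*g^4 + 50*g^3 - 8*g^2 - 58*g + 30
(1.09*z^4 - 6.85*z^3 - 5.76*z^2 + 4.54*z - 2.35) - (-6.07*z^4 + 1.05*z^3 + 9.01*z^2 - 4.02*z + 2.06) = 7.16*z^4 - 7.9*z^3 - 14.77*z^2 + 8.56*z - 4.41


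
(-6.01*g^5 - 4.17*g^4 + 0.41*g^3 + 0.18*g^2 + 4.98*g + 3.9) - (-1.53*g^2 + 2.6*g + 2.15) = -6.01*g^5 - 4.17*g^4 + 0.41*g^3 + 1.71*g^2 + 2.38*g + 1.75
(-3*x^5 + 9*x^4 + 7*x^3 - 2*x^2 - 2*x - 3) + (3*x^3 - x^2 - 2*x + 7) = -3*x^5 + 9*x^4 + 10*x^3 - 3*x^2 - 4*x + 4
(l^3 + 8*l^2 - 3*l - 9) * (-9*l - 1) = -9*l^4 - 73*l^3 + 19*l^2 + 84*l + 9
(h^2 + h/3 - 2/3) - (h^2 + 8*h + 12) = -23*h/3 - 38/3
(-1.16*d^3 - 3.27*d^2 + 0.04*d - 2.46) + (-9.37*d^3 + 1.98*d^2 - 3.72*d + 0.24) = -10.53*d^3 - 1.29*d^2 - 3.68*d - 2.22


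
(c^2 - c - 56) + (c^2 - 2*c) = 2*c^2 - 3*c - 56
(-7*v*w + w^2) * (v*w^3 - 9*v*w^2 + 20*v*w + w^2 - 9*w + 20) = -7*v^2*w^4 + 63*v^2*w^3 - 140*v^2*w^2 + v*w^5 - 9*v*w^4 + 13*v*w^3 + 63*v*w^2 - 140*v*w + w^4 - 9*w^3 + 20*w^2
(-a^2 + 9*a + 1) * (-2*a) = 2*a^3 - 18*a^2 - 2*a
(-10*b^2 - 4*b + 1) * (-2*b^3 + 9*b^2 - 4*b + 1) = 20*b^5 - 82*b^4 + 2*b^3 + 15*b^2 - 8*b + 1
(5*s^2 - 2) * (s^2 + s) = 5*s^4 + 5*s^3 - 2*s^2 - 2*s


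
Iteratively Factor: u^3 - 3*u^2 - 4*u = (u)*(u^2 - 3*u - 4) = u*(u + 1)*(u - 4)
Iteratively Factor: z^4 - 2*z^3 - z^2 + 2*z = (z - 2)*(z^3 - z) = z*(z - 2)*(z^2 - 1) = z*(z - 2)*(z - 1)*(z + 1)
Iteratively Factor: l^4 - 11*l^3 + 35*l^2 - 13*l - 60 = (l + 1)*(l^3 - 12*l^2 + 47*l - 60) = (l - 3)*(l + 1)*(l^2 - 9*l + 20) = (l - 4)*(l - 3)*(l + 1)*(l - 5)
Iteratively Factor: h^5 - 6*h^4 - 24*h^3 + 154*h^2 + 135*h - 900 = (h - 5)*(h^4 - h^3 - 29*h^2 + 9*h + 180) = (h - 5)*(h - 3)*(h^3 + 2*h^2 - 23*h - 60) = (h - 5)^2*(h - 3)*(h^2 + 7*h + 12) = (h - 5)^2*(h - 3)*(h + 4)*(h + 3)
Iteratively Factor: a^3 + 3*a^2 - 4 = (a - 1)*(a^2 + 4*a + 4) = (a - 1)*(a + 2)*(a + 2)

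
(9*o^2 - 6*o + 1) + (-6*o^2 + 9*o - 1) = 3*o^2 + 3*o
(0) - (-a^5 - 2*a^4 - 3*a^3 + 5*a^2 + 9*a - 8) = a^5 + 2*a^4 + 3*a^3 - 5*a^2 - 9*a + 8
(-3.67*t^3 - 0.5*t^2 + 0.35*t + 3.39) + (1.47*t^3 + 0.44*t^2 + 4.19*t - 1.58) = -2.2*t^3 - 0.06*t^2 + 4.54*t + 1.81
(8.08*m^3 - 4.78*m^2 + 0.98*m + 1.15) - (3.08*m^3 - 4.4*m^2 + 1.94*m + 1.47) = 5.0*m^3 - 0.38*m^2 - 0.96*m - 0.32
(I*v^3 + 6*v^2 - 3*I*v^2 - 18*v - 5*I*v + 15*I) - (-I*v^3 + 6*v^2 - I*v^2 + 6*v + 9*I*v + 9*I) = 2*I*v^3 - 2*I*v^2 - 24*v - 14*I*v + 6*I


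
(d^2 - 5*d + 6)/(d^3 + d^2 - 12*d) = (d - 2)/(d*(d + 4))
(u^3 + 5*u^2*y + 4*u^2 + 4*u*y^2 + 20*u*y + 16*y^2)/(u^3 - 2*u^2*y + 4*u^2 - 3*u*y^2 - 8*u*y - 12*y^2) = (-u - 4*y)/(-u + 3*y)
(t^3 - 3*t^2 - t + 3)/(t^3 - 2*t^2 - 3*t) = (t - 1)/t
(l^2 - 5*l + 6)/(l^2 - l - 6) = (l - 2)/(l + 2)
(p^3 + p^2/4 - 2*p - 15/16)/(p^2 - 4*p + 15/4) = (8*p^2 + 14*p + 5)/(4*(2*p - 5))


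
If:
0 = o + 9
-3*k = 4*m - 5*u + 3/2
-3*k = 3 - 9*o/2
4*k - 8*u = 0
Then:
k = -29/2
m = 23/16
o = -9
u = -29/4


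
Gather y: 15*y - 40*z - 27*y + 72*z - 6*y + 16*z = -18*y + 48*z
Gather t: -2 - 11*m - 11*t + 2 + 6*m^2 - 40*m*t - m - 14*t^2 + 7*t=6*m^2 - 12*m - 14*t^2 + t*(-40*m - 4)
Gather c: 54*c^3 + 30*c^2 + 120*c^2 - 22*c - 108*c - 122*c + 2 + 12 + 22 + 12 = 54*c^3 + 150*c^2 - 252*c + 48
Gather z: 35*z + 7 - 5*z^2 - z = -5*z^2 + 34*z + 7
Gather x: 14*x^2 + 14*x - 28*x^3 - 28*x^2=-28*x^3 - 14*x^2 + 14*x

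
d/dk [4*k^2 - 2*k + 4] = 8*k - 2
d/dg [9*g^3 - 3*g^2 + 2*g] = 27*g^2 - 6*g + 2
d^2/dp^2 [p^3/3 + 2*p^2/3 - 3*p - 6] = 2*p + 4/3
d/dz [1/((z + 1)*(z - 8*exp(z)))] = (-z + (z + 1)*(8*exp(z) - 1) + 8*exp(z))/((z + 1)^2*(z - 8*exp(z))^2)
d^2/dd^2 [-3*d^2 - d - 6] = -6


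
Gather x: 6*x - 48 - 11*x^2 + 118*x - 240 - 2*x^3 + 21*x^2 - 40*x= -2*x^3 + 10*x^2 + 84*x - 288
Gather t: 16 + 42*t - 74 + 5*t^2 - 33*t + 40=5*t^2 + 9*t - 18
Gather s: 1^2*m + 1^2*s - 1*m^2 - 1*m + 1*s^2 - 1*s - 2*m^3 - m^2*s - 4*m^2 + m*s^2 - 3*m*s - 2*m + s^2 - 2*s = -2*m^3 - 5*m^2 - 2*m + s^2*(m + 2) + s*(-m^2 - 3*m - 2)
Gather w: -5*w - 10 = -5*w - 10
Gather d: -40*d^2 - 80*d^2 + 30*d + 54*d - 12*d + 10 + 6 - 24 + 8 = -120*d^2 + 72*d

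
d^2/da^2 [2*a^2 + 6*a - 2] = 4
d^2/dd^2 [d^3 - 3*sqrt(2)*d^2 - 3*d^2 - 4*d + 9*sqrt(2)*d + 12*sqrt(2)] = 6*d - 6*sqrt(2) - 6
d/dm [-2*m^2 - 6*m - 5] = -4*m - 6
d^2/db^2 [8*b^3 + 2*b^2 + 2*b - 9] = 48*b + 4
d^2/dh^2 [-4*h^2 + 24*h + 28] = -8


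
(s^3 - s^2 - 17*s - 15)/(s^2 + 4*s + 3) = s - 5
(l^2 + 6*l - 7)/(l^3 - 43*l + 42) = 1/(l - 6)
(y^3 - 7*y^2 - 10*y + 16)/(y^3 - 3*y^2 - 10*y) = (y^2 - 9*y + 8)/(y*(y - 5))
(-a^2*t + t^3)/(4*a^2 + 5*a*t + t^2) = t*(-a + t)/(4*a + t)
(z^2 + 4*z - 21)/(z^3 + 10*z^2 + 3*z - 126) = 1/(z + 6)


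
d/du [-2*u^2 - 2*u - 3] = -4*u - 2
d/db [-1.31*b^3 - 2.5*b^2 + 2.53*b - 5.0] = -3.93*b^2 - 5.0*b + 2.53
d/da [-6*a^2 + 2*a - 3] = 2 - 12*a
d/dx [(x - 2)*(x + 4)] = 2*x + 2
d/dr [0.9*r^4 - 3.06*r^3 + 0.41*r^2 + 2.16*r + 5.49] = 3.6*r^3 - 9.18*r^2 + 0.82*r + 2.16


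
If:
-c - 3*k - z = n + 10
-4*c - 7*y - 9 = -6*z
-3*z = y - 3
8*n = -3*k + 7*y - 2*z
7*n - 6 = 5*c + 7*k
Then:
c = 43/8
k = -2077/378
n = -1207/1512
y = -49/18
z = 103/54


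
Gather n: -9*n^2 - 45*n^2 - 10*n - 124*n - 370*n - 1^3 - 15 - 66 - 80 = -54*n^2 - 504*n - 162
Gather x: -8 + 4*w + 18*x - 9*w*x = 4*w + x*(18 - 9*w) - 8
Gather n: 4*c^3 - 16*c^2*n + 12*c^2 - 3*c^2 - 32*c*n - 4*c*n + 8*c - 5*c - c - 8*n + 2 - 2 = 4*c^3 + 9*c^2 + 2*c + n*(-16*c^2 - 36*c - 8)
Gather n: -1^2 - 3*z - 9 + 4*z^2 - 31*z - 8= 4*z^2 - 34*z - 18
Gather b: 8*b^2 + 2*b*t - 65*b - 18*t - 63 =8*b^2 + b*(2*t - 65) - 18*t - 63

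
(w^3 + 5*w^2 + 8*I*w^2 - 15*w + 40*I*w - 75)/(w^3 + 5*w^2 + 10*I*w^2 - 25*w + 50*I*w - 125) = (w + 3*I)/(w + 5*I)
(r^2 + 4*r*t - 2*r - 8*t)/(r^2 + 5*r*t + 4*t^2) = (r - 2)/(r + t)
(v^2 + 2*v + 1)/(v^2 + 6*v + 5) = (v + 1)/(v + 5)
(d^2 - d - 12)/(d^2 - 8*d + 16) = (d + 3)/(d - 4)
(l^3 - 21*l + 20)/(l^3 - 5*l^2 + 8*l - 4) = (l^2 + l - 20)/(l^2 - 4*l + 4)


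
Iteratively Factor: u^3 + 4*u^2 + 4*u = (u + 2)*(u^2 + 2*u) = u*(u + 2)*(u + 2)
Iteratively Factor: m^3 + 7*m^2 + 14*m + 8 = (m + 2)*(m^2 + 5*m + 4) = (m + 2)*(m + 4)*(m + 1)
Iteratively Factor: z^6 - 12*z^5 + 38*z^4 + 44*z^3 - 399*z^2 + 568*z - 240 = (z - 1)*(z^5 - 11*z^4 + 27*z^3 + 71*z^2 - 328*z + 240) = (z - 4)*(z - 1)*(z^4 - 7*z^3 - z^2 + 67*z - 60) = (z - 4)*(z - 1)*(z + 3)*(z^3 - 10*z^2 + 29*z - 20) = (z - 4)*(z - 1)^2*(z + 3)*(z^2 - 9*z + 20) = (z - 4)^2*(z - 1)^2*(z + 3)*(z - 5)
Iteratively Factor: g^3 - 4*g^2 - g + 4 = (g + 1)*(g^2 - 5*g + 4) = (g - 1)*(g + 1)*(g - 4)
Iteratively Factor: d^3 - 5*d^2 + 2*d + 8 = (d + 1)*(d^2 - 6*d + 8) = (d - 2)*(d + 1)*(d - 4)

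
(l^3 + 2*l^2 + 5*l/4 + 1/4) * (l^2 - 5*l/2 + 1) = l^5 - l^4/2 - 11*l^3/4 - 7*l^2/8 + 5*l/8 + 1/4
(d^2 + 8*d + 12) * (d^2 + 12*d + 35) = d^4 + 20*d^3 + 143*d^2 + 424*d + 420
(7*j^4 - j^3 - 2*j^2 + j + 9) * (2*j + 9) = 14*j^5 + 61*j^4 - 13*j^3 - 16*j^2 + 27*j + 81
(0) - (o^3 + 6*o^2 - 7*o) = -o^3 - 6*o^2 + 7*o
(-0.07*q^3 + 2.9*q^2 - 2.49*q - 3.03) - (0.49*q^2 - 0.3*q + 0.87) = -0.07*q^3 + 2.41*q^2 - 2.19*q - 3.9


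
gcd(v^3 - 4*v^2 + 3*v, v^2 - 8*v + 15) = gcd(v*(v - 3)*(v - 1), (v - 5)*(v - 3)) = v - 3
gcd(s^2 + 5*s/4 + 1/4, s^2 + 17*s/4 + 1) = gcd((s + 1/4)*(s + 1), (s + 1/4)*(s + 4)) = s + 1/4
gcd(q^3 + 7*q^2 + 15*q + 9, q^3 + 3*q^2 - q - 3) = q^2 + 4*q + 3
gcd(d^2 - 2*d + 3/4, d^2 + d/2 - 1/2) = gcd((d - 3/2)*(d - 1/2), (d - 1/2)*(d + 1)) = d - 1/2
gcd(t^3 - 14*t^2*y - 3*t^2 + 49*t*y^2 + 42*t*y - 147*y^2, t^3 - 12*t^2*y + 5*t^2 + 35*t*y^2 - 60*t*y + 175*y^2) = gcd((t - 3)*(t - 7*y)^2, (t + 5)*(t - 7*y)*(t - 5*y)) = -t + 7*y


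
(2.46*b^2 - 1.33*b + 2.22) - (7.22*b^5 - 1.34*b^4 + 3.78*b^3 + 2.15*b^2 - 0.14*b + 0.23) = -7.22*b^5 + 1.34*b^4 - 3.78*b^3 + 0.31*b^2 - 1.19*b + 1.99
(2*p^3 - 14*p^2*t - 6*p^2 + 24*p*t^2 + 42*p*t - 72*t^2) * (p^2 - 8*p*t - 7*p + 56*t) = 2*p^5 - 30*p^4*t - 20*p^4 + 136*p^3*t^2 + 300*p^3*t + 42*p^3 - 192*p^2*t^3 - 1360*p^2*t^2 - 630*p^2*t + 1920*p*t^3 + 2856*p*t^2 - 4032*t^3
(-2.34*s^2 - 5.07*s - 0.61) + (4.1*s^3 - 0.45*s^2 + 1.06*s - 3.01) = 4.1*s^3 - 2.79*s^2 - 4.01*s - 3.62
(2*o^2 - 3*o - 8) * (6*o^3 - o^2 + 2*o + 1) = 12*o^5 - 20*o^4 - 41*o^3 + 4*o^2 - 19*o - 8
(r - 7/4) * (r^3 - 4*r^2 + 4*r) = r^4 - 23*r^3/4 + 11*r^2 - 7*r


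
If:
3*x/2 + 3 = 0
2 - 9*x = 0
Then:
No Solution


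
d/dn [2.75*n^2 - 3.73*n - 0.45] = 5.5*n - 3.73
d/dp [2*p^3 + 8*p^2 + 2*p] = 6*p^2 + 16*p + 2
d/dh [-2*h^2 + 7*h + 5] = 7 - 4*h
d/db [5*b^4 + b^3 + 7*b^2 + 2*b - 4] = 20*b^3 + 3*b^2 + 14*b + 2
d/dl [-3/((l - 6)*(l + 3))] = 3*(2*l - 3)/((l - 6)^2*(l + 3)^2)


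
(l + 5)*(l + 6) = l^2 + 11*l + 30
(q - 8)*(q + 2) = q^2 - 6*q - 16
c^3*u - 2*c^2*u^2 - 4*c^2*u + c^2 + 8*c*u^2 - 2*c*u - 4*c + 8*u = (c - 4)*(c - 2*u)*(c*u + 1)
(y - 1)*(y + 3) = y^2 + 2*y - 3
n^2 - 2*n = n*(n - 2)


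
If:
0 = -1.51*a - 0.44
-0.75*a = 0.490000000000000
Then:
No Solution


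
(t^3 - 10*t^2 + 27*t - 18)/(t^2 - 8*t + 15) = (t^2 - 7*t + 6)/(t - 5)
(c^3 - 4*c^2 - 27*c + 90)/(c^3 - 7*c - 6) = (c^2 - c - 30)/(c^2 + 3*c + 2)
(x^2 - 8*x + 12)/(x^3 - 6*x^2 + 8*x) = (x - 6)/(x*(x - 4))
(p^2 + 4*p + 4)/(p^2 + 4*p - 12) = (p^2 + 4*p + 4)/(p^2 + 4*p - 12)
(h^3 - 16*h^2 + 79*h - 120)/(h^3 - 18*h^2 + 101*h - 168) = (h - 5)/(h - 7)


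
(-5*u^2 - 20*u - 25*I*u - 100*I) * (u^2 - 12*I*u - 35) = -5*u^4 - 20*u^3 + 35*I*u^3 - 125*u^2 + 140*I*u^2 - 500*u + 875*I*u + 3500*I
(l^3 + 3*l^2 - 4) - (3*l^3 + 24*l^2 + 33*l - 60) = -2*l^3 - 21*l^2 - 33*l + 56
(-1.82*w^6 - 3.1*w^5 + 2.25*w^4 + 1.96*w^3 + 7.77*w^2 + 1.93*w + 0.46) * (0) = 0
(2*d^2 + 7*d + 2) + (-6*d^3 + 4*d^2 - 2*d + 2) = -6*d^3 + 6*d^2 + 5*d + 4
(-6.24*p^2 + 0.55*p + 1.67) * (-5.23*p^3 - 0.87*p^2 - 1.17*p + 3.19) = 32.6352*p^5 + 2.5523*p^4 - 1.9118*p^3 - 22.002*p^2 - 0.1994*p + 5.3273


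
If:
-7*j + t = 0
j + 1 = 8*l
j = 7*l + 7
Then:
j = 63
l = 8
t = 441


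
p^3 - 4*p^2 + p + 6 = (p - 3)*(p - 2)*(p + 1)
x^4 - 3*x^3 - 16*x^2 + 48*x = x*(x - 4)*(x - 3)*(x + 4)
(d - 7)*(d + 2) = d^2 - 5*d - 14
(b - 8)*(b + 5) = b^2 - 3*b - 40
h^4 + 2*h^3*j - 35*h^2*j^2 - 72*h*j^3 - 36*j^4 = (h - 6*j)*(h + j)^2*(h + 6*j)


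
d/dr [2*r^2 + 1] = 4*r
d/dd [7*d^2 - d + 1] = 14*d - 1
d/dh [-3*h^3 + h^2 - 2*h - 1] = -9*h^2 + 2*h - 2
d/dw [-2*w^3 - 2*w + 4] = -6*w^2 - 2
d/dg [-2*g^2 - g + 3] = -4*g - 1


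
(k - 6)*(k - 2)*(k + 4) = k^3 - 4*k^2 - 20*k + 48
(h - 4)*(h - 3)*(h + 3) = h^3 - 4*h^2 - 9*h + 36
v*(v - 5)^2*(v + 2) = v^4 - 8*v^3 + 5*v^2 + 50*v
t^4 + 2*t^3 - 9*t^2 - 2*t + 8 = (t - 2)*(t - 1)*(t + 1)*(t + 4)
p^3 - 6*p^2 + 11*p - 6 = (p - 3)*(p - 2)*(p - 1)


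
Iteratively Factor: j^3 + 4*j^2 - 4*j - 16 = (j + 4)*(j^2 - 4) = (j - 2)*(j + 4)*(j + 2)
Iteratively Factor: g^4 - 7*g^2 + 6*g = (g)*(g^3 - 7*g + 6) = g*(g - 1)*(g^2 + g - 6) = g*(g - 2)*(g - 1)*(g + 3)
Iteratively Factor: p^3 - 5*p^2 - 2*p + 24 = (p - 3)*(p^2 - 2*p - 8) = (p - 4)*(p - 3)*(p + 2)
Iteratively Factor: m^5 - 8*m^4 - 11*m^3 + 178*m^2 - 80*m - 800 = (m + 4)*(m^4 - 12*m^3 + 37*m^2 + 30*m - 200) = (m - 4)*(m + 4)*(m^3 - 8*m^2 + 5*m + 50) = (m - 5)*(m - 4)*(m + 4)*(m^2 - 3*m - 10) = (m - 5)*(m - 4)*(m + 2)*(m + 4)*(m - 5)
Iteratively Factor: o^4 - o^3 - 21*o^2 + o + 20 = (o - 5)*(o^3 + 4*o^2 - o - 4) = (o - 5)*(o + 1)*(o^2 + 3*o - 4) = (o - 5)*(o + 1)*(o + 4)*(o - 1)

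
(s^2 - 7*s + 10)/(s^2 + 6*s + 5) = (s^2 - 7*s + 10)/(s^2 + 6*s + 5)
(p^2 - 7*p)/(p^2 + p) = (p - 7)/(p + 1)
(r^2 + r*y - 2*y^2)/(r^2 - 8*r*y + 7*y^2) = (-r - 2*y)/(-r + 7*y)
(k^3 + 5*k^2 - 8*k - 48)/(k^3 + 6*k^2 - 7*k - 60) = (k + 4)/(k + 5)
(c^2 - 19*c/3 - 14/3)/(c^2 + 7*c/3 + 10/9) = 3*(c - 7)/(3*c + 5)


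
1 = 1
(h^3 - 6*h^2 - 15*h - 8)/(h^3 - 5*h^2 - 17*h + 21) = (h^3 - 6*h^2 - 15*h - 8)/(h^3 - 5*h^2 - 17*h + 21)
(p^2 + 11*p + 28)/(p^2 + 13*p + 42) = (p + 4)/(p + 6)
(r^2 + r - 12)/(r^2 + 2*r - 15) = (r + 4)/(r + 5)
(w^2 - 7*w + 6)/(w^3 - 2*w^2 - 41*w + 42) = (w - 6)/(w^2 - w - 42)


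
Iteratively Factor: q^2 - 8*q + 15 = (q - 3)*(q - 5)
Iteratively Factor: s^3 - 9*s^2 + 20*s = (s)*(s^2 - 9*s + 20) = s*(s - 4)*(s - 5)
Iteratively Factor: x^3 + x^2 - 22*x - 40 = (x - 5)*(x^2 + 6*x + 8) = (x - 5)*(x + 4)*(x + 2)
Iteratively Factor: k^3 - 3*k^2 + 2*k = (k - 2)*(k^2 - k) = (k - 2)*(k - 1)*(k)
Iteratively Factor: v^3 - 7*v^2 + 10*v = (v)*(v^2 - 7*v + 10) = v*(v - 2)*(v - 5)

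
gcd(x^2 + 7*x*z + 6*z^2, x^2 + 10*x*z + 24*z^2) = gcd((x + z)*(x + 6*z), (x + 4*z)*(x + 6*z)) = x + 6*z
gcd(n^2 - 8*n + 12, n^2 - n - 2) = n - 2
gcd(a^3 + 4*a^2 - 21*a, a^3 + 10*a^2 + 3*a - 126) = a^2 + 4*a - 21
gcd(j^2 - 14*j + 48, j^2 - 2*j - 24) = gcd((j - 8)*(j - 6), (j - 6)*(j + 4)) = j - 6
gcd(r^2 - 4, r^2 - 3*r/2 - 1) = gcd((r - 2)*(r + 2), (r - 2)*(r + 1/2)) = r - 2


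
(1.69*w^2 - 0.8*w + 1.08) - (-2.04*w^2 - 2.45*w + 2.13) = 3.73*w^2 + 1.65*w - 1.05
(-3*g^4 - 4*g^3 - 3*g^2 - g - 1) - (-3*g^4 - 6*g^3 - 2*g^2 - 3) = 2*g^3 - g^2 - g + 2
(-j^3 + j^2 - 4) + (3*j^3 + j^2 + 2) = 2*j^3 + 2*j^2 - 2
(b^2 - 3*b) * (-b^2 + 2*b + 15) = -b^4 + 5*b^3 + 9*b^2 - 45*b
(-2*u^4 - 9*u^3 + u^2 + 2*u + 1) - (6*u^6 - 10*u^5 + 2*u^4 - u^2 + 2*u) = -6*u^6 + 10*u^5 - 4*u^4 - 9*u^3 + 2*u^2 + 1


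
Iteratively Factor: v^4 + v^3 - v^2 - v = (v - 1)*(v^3 + 2*v^2 + v) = v*(v - 1)*(v^2 + 2*v + 1) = v*(v - 1)*(v + 1)*(v + 1)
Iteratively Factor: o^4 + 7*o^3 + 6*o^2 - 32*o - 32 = (o + 1)*(o^3 + 6*o^2 - 32) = (o - 2)*(o + 1)*(o^2 + 8*o + 16) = (o - 2)*(o + 1)*(o + 4)*(o + 4)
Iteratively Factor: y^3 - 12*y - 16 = (y + 2)*(y^2 - 2*y - 8) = (y + 2)^2*(y - 4)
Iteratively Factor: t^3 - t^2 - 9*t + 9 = (t - 3)*(t^2 + 2*t - 3) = (t - 3)*(t - 1)*(t + 3)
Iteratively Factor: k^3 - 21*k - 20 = (k - 5)*(k^2 + 5*k + 4) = (k - 5)*(k + 4)*(k + 1)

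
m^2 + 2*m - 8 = (m - 2)*(m + 4)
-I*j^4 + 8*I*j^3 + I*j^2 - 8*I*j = j*(j - 8)*(j - 1)*(-I*j - I)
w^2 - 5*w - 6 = (w - 6)*(w + 1)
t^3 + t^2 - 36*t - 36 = (t - 6)*(t + 1)*(t + 6)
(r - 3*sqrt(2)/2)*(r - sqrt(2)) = r^2 - 5*sqrt(2)*r/2 + 3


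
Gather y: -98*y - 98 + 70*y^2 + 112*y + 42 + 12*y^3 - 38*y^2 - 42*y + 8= 12*y^3 + 32*y^2 - 28*y - 48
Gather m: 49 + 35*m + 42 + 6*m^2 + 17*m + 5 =6*m^2 + 52*m + 96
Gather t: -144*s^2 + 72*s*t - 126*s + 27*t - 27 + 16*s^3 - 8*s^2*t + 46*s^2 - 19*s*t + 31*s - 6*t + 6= 16*s^3 - 98*s^2 - 95*s + t*(-8*s^2 + 53*s + 21) - 21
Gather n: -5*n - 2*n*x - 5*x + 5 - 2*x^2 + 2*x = n*(-2*x - 5) - 2*x^2 - 3*x + 5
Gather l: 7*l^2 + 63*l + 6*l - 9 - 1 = 7*l^2 + 69*l - 10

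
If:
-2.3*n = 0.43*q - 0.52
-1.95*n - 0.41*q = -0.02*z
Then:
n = 2.04019138755981 - 0.0822966507177034*z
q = 0.440191387559809*z - 9.70334928229665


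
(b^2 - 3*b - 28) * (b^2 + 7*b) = b^4 + 4*b^3 - 49*b^2 - 196*b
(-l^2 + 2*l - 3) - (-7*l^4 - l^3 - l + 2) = 7*l^4 + l^3 - l^2 + 3*l - 5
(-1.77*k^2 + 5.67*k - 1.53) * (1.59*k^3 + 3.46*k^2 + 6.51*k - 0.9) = -2.8143*k^5 + 2.8911*k^4 + 5.6628*k^3 + 33.2109*k^2 - 15.0633*k + 1.377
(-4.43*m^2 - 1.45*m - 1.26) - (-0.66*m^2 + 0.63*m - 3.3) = -3.77*m^2 - 2.08*m + 2.04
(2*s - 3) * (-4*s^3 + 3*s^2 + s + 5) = -8*s^4 + 18*s^3 - 7*s^2 + 7*s - 15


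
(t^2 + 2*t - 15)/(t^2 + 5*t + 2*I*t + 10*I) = (t - 3)/(t + 2*I)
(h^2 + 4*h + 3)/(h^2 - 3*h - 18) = (h + 1)/(h - 6)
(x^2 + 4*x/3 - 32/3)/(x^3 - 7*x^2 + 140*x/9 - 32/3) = 3*(x + 4)/(3*x^2 - 13*x + 12)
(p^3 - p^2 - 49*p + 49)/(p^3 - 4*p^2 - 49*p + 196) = (p - 1)/(p - 4)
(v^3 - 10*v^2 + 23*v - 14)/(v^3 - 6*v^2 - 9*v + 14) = (v - 2)/(v + 2)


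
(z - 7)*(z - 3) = z^2 - 10*z + 21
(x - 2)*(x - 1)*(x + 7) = x^3 + 4*x^2 - 19*x + 14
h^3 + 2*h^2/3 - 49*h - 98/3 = (h - 7)*(h + 2/3)*(h + 7)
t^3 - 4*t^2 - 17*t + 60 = (t - 5)*(t - 3)*(t + 4)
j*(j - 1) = j^2 - j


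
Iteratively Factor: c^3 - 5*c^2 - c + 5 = (c - 1)*(c^2 - 4*c - 5) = (c - 1)*(c + 1)*(c - 5)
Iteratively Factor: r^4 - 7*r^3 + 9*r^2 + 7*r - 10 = (r - 5)*(r^3 - 2*r^2 - r + 2) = (r - 5)*(r - 2)*(r^2 - 1) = (r - 5)*(r - 2)*(r + 1)*(r - 1)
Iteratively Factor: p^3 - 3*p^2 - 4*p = (p - 4)*(p^2 + p) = (p - 4)*(p + 1)*(p)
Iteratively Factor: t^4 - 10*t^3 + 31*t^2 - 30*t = (t - 2)*(t^3 - 8*t^2 + 15*t) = (t - 3)*(t - 2)*(t^2 - 5*t) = (t - 5)*(t - 3)*(t - 2)*(t)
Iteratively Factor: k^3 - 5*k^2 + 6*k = (k - 3)*(k^2 - 2*k) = k*(k - 3)*(k - 2)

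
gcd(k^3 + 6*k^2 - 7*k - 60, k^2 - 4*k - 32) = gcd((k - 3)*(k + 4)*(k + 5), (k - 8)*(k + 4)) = k + 4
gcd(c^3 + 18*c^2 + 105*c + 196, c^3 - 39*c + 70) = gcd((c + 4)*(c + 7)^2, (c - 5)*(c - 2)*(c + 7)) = c + 7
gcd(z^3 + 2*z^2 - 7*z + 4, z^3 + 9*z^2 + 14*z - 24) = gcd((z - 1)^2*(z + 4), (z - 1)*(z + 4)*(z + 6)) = z^2 + 3*z - 4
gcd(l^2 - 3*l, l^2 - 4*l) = l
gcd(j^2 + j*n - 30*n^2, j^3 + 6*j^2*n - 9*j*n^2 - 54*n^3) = j + 6*n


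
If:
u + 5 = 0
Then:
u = -5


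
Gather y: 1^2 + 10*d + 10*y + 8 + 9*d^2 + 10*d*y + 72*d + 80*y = 9*d^2 + 82*d + y*(10*d + 90) + 9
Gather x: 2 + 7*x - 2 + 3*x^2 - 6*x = 3*x^2 + x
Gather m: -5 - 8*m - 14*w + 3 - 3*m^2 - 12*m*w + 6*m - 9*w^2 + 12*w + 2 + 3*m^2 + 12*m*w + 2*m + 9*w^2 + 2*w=0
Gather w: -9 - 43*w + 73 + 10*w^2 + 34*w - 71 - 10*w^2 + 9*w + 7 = 0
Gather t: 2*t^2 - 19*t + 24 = 2*t^2 - 19*t + 24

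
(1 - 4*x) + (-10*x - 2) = -14*x - 1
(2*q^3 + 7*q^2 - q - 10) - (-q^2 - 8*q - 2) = 2*q^3 + 8*q^2 + 7*q - 8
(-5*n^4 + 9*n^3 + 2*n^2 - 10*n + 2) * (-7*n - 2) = 35*n^5 - 53*n^4 - 32*n^3 + 66*n^2 + 6*n - 4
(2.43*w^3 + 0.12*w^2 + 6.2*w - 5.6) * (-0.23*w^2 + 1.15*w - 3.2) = -0.5589*w^5 + 2.7669*w^4 - 9.064*w^3 + 8.034*w^2 - 26.28*w + 17.92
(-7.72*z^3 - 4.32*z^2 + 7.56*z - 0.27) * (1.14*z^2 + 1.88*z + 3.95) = -8.8008*z^5 - 19.4384*z^4 - 29.9972*z^3 - 3.15900000000001*z^2 + 29.3544*z - 1.0665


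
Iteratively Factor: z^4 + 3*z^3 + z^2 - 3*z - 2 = (z + 1)*(z^3 + 2*z^2 - z - 2) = (z + 1)*(z + 2)*(z^2 - 1) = (z + 1)^2*(z + 2)*(z - 1)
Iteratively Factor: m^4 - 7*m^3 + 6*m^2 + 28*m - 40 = (m - 2)*(m^3 - 5*m^2 - 4*m + 20) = (m - 5)*(m - 2)*(m^2 - 4) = (m - 5)*(m - 2)^2*(m + 2)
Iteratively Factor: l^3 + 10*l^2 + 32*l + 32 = (l + 4)*(l^2 + 6*l + 8) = (l + 2)*(l + 4)*(l + 4)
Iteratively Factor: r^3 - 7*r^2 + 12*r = (r - 3)*(r^2 - 4*r) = (r - 4)*(r - 3)*(r)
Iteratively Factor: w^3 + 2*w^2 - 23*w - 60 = (w - 5)*(w^2 + 7*w + 12) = (w - 5)*(w + 4)*(w + 3)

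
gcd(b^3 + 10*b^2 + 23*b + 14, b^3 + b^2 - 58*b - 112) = b^2 + 9*b + 14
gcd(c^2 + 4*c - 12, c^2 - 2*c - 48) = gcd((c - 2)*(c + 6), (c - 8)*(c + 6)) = c + 6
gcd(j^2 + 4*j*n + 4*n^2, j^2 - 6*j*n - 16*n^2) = j + 2*n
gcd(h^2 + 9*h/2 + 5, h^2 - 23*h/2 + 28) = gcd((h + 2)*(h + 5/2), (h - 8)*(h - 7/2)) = 1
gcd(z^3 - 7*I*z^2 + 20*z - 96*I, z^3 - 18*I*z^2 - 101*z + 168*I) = z^2 - 11*I*z - 24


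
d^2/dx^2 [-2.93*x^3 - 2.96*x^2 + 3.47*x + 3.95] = -17.58*x - 5.92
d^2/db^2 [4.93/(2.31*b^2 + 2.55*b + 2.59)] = (-52.613946*b^2 - 58.08033*b + 4.93*(4.62*b + 2.55)*(9.24*b + 5.1) - 58.991394)/(2.31*b^2 + 2.55*b + 2.59)^3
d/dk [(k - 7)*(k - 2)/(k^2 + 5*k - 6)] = 2*(7*k^2 - 20*k - 8)/(k^4 + 10*k^3 + 13*k^2 - 60*k + 36)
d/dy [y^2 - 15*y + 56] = 2*y - 15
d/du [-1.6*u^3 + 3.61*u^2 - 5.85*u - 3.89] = -4.8*u^2 + 7.22*u - 5.85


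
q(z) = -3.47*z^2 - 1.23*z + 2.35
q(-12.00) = -482.57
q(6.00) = -129.95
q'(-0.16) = -0.12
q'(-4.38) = 29.17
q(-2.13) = -10.77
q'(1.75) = -13.38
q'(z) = -6.94*z - 1.23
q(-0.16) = 2.46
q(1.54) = -7.77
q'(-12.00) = 82.05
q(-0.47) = 2.16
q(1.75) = -10.43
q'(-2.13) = 13.55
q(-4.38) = -58.83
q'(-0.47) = 2.03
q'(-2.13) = 13.55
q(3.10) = -34.81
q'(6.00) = -42.87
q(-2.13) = -10.77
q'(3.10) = -22.74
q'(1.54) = -11.92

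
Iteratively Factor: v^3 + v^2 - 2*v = (v + 2)*(v^2 - v) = (v - 1)*(v + 2)*(v)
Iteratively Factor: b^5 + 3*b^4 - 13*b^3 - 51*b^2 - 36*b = (b + 3)*(b^4 - 13*b^2 - 12*b) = (b - 4)*(b + 3)*(b^3 + 4*b^2 + 3*b) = (b - 4)*(b + 3)^2*(b^2 + b) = b*(b - 4)*(b + 3)^2*(b + 1)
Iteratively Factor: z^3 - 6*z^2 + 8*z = (z - 2)*(z^2 - 4*z) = (z - 4)*(z - 2)*(z)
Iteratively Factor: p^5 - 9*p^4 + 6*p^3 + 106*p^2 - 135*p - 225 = (p + 3)*(p^4 - 12*p^3 + 42*p^2 - 20*p - 75) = (p - 5)*(p + 3)*(p^3 - 7*p^2 + 7*p + 15) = (p - 5)*(p - 3)*(p + 3)*(p^2 - 4*p - 5) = (p - 5)*(p - 3)*(p + 1)*(p + 3)*(p - 5)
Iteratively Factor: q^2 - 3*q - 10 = (q + 2)*(q - 5)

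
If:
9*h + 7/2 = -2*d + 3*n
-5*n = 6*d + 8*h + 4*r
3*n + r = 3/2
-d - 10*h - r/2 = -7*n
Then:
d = -1027/976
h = -67/244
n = -175/488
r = 1257/488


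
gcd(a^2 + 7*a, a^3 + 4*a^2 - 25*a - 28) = a + 7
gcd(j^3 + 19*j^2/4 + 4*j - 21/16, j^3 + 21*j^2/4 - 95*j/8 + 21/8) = j - 1/4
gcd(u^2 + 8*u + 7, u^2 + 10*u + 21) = u + 7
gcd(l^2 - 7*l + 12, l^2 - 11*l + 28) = l - 4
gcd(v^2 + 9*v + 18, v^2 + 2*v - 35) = 1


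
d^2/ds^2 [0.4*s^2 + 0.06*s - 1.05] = 0.800000000000000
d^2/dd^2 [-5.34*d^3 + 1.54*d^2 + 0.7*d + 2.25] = 3.08 - 32.04*d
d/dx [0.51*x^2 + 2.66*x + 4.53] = 1.02*x + 2.66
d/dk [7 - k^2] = -2*k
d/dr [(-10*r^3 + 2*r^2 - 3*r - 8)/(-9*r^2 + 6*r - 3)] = (30*r^4 - 40*r^3 + 25*r^2 - 52*r + 19)/(3*(9*r^4 - 12*r^3 + 10*r^2 - 4*r + 1))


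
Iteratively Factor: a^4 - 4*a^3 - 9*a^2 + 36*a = (a)*(a^3 - 4*a^2 - 9*a + 36) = a*(a - 4)*(a^2 - 9) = a*(a - 4)*(a + 3)*(a - 3)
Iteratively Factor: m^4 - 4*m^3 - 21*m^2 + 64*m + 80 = (m - 5)*(m^3 + m^2 - 16*m - 16) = (m - 5)*(m + 1)*(m^2 - 16) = (m - 5)*(m + 1)*(m + 4)*(m - 4)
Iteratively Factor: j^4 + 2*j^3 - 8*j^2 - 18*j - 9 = (j - 3)*(j^3 + 5*j^2 + 7*j + 3) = (j - 3)*(j + 3)*(j^2 + 2*j + 1) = (j - 3)*(j + 1)*(j + 3)*(j + 1)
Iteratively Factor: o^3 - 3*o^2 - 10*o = (o)*(o^2 - 3*o - 10) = o*(o + 2)*(o - 5)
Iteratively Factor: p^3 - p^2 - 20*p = (p + 4)*(p^2 - 5*p) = (p - 5)*(p + 4)*(p)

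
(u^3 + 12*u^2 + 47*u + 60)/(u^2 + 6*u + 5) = (u^2 + 7*u + 12)/(u + 1)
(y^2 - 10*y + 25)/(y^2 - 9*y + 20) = (y - 5)/(y - 4)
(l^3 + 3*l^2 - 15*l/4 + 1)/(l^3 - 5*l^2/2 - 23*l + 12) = (l - 1/2)/(l - 6)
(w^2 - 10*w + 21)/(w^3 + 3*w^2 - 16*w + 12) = (w^2 - 10*w + 21)/(w^3 + 3*w^2 - 16*w + 12)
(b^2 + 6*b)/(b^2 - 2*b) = (b + 6)/(b - 2)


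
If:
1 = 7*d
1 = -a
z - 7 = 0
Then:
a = -1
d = 1/7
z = 7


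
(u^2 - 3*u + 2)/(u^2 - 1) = (u - 2)/(u + 1)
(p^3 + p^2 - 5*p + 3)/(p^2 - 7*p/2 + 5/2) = 2*(p^2 + 2*p - 3)/(2*p - 5)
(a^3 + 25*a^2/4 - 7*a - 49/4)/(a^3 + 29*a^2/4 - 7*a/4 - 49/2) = (a + 1)/(a + 2)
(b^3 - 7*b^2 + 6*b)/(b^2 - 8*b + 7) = b*(b - 6)/(b - 7)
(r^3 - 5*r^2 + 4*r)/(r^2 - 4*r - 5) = r*(-r^2 + 5*r - 4)/(-r^2 + 4*r + 5)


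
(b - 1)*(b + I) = b^2 - b + I*b - I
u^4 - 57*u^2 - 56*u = u*(u - 8)*(u + 1)*(u + 7)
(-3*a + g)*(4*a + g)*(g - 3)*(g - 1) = -12*a^2*g^2 + 48*a^2*g - 36*a^2 + a*g^3 - 4*a*g^2 + 3*a*g + g^4 - 4*g^3 + 3*g^2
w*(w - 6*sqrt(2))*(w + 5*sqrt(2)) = w^3 - sqrt(2)*w^2 - 60*w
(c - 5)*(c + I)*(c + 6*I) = c^3 - 5*c^2 + 7*I*c^2 - 6*c - 35*I*c + 30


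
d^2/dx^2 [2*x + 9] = 0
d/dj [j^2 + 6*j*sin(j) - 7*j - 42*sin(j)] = 6*j*cos(j) + 2*j + 6*sin(j) - 42*cos(j) - 7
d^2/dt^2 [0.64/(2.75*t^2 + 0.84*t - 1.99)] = (-9.68*t^2 - 2.9568*t + 0.64*(5.5*t + 0.84)*(11.0*t + 1.68) + 7.0048)/(2.75*t^2 + 0.84*t - 1.99)^3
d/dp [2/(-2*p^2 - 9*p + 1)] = 2*(4*p + 9)/(2*p^2 + 9*p - 1)^2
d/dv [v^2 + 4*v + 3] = 2*v + 4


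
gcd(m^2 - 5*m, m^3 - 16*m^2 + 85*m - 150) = m - 5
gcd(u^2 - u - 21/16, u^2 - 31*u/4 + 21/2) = u - 7/4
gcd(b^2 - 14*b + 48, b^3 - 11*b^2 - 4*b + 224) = b - 8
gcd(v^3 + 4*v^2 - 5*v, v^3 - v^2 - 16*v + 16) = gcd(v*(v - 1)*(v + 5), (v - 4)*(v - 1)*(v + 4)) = v - 1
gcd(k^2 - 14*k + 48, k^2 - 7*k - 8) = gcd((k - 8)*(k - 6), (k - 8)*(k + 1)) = k - 8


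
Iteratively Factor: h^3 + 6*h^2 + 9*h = (h)*(h^2 + 6*h + 9) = h*(h + 3)*(h + 3)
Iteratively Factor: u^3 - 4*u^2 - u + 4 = (u + 1)*(u^2 - 5*u + 4) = (u - 4)*(u + 1)*(u - 1)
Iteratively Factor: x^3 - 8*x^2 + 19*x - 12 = (x - 4)*(x^2 - 4*x + 3) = (x - 4)*(x - 3)*(x - 1)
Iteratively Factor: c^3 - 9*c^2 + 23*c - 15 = (c - 3)*(c^2 - 6*c + 5) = (c - 5)*(c - 3)*(c - 1)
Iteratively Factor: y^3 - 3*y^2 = (y)*(y^2 - 3*y) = y^2*(y - 3)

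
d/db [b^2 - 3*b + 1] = 2*b - 3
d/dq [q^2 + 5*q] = 2*q + 5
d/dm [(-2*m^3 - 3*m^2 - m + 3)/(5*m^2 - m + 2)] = (-10*m^4 + 4*m^3 - 4*m^2 - 42*m + 1)/(25*m^4 - 10*m^3 + 21*m^2 - 4*m + 4)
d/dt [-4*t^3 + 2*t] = 2 - 12*t^2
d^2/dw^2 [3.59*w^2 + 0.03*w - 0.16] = 7.18000000000000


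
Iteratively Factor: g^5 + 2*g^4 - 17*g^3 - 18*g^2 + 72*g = (g + 3)*(g^4 - g^3 - 14*g^2 + 24*g) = (g + 3)*(g + 4)*(g^3 - 5*g^2 + 6*g) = (g - 2)*(g + 3)*(g + 4)*(g^2 - 3*g) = (g - 3)*(g - 2)*(g + 3)*(g + 4)*(g)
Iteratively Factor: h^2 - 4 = (h + 2)*(h - 2)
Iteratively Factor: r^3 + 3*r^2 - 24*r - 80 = (r - 5)*(r^2 + 8*r + 16) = (r - 5)*(r + 4)*(r + 4)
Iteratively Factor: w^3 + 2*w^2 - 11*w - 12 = (w + 4)*(w^2 - 2*w - 3) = (w + 1)*(w + 4)*(w - 3)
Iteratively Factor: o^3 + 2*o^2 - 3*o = (o - 1)*(o^2 + 3*o) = (o - 1)*(o + 3)*(o)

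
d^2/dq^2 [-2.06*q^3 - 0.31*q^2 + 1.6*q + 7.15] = -12.36*q - 0.62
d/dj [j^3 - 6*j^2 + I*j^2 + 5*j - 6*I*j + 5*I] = 3*j^2 + 2*j*(-6 + I) + 5 - 6*I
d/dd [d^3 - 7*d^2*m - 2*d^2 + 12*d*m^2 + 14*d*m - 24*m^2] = 3*d^2 - 14*d*m - 4*d + 12*m^2 + 14*m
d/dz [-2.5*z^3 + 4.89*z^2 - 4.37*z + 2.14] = -7.5*z^2 + 9.78*z - 4.37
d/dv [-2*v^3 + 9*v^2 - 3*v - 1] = -6*v^2 + 18*v - 3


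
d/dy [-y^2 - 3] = -2*y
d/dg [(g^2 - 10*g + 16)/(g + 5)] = (g^2 + 10*g - 66)/(g^2 + 10*g + 25)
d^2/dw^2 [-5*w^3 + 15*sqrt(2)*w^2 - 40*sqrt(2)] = -30*w + 30*sqrt(2)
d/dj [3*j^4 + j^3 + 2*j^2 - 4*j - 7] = 12*j^3 + 3*j^2 + 4*j - 4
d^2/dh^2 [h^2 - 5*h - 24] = 2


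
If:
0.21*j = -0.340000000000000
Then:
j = -1.62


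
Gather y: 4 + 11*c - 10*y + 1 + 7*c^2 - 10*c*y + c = 7*c^2 + 12*c + y*(-10*c - 10) + 5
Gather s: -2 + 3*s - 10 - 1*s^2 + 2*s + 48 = -s^2 + 5*s + 36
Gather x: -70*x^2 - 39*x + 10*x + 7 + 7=-70*x^2 - 29*x + 14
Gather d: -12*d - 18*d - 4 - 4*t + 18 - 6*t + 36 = -30*d - 10*t + 50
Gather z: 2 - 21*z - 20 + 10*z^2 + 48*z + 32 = 10*z^2 + 27*z + 14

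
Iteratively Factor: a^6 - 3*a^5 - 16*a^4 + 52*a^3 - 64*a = (a + 1)*(a^5 - 4*a^4 - 12*a^3 + 64*a^2 - 64*a) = (a + 1)*(a + 4)*(a^4 - 8*a^3 + 20*a^2 - 16*a) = (a - 2)*(a + 1)*(a + 4)*(a^3 - 6*a^2 + 8*a) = (a - 2)^2*(a + 1)*(a + 4)*(a^2 - 4*a) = a*(a - 2)^2*(a + 1)*(a + 4)*(a - 4)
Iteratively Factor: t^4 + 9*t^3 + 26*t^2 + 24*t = (t + 3)*(t^3 + 6*t^2 + 8*t) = (t + 3)*(t + 4)*(t^2 + 2*t) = (t + 2)*(t + 3)*(t + 4)*(t)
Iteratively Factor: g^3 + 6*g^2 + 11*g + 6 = (g + 2)*(g^2 + 4*g + 3) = (g + 2)*(g + 3)*(g + 1)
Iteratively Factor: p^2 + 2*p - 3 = (p + 3)*(p - 1)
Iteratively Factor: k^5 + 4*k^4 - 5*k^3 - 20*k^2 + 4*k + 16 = (k + 2)*(k^4 + 2*k^3 - 9*k^2 - 2*k + 8) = (k + 1)*(k + 2)*(k^3 + k^2 - 10*k + 8) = (k + 1)*(k + 2)*(k + 4)*(k^2 - 3*k + 2) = (k - 1)*(k + 1)*(k + 2)*(k + 4)*(k - 2)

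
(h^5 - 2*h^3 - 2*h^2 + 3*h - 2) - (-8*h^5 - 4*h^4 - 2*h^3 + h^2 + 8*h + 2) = 9*h^5 + 4*h^4 - 3*h^2 - 5*h - 4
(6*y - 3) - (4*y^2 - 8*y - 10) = -4*y^2 + 14*y + 7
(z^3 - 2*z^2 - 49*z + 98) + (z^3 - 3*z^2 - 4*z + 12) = 2*z^3 - 5*z^2 - 53*z + 110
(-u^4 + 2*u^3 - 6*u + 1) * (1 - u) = u^5 - 3*u^4 + 2*u^3 + 6*u^2 - 7*u + 1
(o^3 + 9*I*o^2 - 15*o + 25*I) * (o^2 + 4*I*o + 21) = o^5 + 13*I*o^4 - 30*o^3 + 154*I*o^2 - 415*o + 525*I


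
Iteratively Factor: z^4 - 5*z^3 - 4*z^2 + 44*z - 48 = (z - 2)*(z^3 - 3*z^2 - 10*z + 24) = (z - 2)^2*(z^2 - z - 12) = (z - 2)^2*(z + 3)*(z - 4)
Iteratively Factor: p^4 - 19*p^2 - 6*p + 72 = (p - 2)*(p^3 + 2*p^2 - 15*p - 36) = (p - 2)*(p + 3)*(p^2 - p - 12) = (p - 2)*(p + 3)^2*(p - 4)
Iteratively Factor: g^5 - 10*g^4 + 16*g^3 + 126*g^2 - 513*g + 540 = (g - 3)*(g^4 - 7*g^3 - 5*g^2 + 111*g - 180) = (g - 3)^2*(g^3 - 4*g^2 - 17*g + 60) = (g - 5)*(g - 3)^2*(g^2 + g - 12) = (g - 5)*(g - 3)^3*(g + 4)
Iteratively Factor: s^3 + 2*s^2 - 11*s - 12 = (s + 1)*(s^2 + s - 12) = (s - 3)*(s + 1)*(s + 4)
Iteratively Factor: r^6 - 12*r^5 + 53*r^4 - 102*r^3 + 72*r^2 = (r)*(r^5 - 12*r^4 + 53*r^3 - 102*r^2 + 72*r) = r*(r - 2)*(r^4 - 10*r^3 + 33*r^2 - 36*r) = r*(r - 3)*(r - 2)*(r^3 - 7*r^2 + 12*r) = r^2*(r - 3)*(r - 2)*(r^2 - 7*r + 12) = r^2*(r - 3)^2*(r - 2)*(r - 4)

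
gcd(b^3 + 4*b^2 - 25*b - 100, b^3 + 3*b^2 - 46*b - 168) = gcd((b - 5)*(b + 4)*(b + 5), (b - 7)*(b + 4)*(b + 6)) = b + 4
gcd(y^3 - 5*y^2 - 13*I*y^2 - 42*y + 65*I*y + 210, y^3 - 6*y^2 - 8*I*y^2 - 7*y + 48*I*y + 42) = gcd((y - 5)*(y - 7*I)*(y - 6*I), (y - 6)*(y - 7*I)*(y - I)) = y - 7*I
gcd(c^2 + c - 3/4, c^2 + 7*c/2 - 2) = c - 1/2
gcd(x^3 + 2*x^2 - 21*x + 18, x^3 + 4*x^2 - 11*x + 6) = x^2 + 5*x - 6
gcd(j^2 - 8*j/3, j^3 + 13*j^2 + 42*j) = j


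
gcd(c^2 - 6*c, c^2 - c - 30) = c - 6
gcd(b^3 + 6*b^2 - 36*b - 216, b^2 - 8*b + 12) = b - 6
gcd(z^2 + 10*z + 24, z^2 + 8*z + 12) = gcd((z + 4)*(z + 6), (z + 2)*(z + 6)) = z + 6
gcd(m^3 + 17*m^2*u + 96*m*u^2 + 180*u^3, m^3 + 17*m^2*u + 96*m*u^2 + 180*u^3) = m^3 + 17*m^2*u + 96*m*u^2 + 180*u^3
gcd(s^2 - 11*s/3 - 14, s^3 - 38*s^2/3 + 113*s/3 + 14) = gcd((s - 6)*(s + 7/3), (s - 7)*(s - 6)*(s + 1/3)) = s - 6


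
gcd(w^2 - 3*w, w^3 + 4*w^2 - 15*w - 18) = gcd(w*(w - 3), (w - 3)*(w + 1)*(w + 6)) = w - 3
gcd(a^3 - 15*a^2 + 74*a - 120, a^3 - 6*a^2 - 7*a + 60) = a^2 - 9*a + 20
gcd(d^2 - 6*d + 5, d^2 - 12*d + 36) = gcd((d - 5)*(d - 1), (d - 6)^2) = 1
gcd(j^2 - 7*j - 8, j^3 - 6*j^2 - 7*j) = j + 1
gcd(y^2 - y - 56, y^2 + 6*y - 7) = y + 7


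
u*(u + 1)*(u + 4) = u^3 + 5*u^2 + 4*u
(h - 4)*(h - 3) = h^2 - 7*h + 12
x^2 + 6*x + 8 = (x + 2)*(x + 4)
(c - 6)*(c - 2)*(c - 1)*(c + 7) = c^4 - 2*c^3 - 43*c^2 + 128*c - 84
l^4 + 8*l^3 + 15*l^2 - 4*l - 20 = (l - 1)*(l + 2)^2*(l + 5)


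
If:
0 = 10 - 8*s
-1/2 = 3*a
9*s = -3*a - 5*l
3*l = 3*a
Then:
No Solution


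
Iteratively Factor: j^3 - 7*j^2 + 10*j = (j - 2)*(j^2 - 5*j) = j*(j - 2)*(j - 5)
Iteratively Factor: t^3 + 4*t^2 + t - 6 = (t + 3)*(t^2 + t - 2) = (t - 1)*(t + 3)*(t + 2)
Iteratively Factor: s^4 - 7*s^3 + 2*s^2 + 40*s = (s - 4)*(s^3 - 3*s^2 - 10*s) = s*(s - 4)*(s^2 - 3*s - 10) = s*(s - 5)*(s - 4)*(s + 2)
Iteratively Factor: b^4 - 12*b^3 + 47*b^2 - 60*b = (b - 3)*(b^3 - 9*b^2 + 20*b) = (b - 4)*(b - 3)*(b^2 - 5*b) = (b - 5)*(b - 4)*(b - 3)*(b)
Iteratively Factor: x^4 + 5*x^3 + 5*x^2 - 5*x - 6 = (x + 1)*(x^3 + 4*x^2 + x - 6) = (x + 1)*(x + 2)*(x^2 + 2*x - 3) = (x - 1)*(x + 1)*(x + 2)*(x + 3)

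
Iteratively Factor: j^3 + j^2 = (j + 1)*(j^2) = j*(j + 1)*(j)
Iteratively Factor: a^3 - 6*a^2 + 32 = (a + 2)*(a^2 - 8*a + 16) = (a - 4)*(a + 2)*(a - 4)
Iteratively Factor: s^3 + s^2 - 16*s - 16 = (s + 4)*(s^2 - 3*s - 4) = (s - 4)*(s + 4)*(s + 1)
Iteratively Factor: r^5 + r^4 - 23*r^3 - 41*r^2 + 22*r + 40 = (r - 5)*(r^4 + 6*r^3 + 7*r^2 - 6*r - 8) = (r - 5)*(r - 1)*(r^3 + 7*r^2 + 14*r + 8) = (r - 5)*(r - 1)*(r + 4)*(r^2 + 3*r + 2) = (r - 5)*(r - 1)*(r + 2)*(r + 4)*(r + 1)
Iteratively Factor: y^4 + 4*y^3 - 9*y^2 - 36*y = (y)*(y^3 + 4*y^2 - 9*y - 36) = y*(y + 3)*(y^2 + y - 12) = y*(y - 3)*(y + 3)*(y + 4)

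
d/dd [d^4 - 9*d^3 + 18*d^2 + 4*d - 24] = 4*d^3 - 27*d^2 + 36*d + 4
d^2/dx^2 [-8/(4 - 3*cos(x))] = 24*(3*sin(x)^2 - 4*cos(x) + 3)/(3*cos(x) - 4)^3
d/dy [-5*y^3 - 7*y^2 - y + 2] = -15*y^2 - 14*y - 1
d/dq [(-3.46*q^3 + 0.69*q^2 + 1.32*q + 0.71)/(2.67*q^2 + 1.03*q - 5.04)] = (-9.2382*q^4 - 7.1276*q^3 + 49.5015*q^2 - 10.7466*q - 7.3841)/(7.1289*q^4 + 5.5002*q^3 - 25.8527*q^2 - 10.3824*q + 25.4016)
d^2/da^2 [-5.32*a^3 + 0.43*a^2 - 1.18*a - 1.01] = 0.86 - 31.92*a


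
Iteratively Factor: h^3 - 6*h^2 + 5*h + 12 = (h + 1)*(h^2 - 7*h + 12) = (h - 4)*(h + 1)*(h - 3)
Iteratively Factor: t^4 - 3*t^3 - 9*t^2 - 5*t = (t)*(t^3 - 3*t^2 - 9*t - 5) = t*(t - 5)*(t^2 + 2*t + 1) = t*(t - 5)*(t + 1)*(t + 1)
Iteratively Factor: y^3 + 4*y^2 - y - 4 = (y + 1)*(y^2 + 3*y - 4) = (y + 1)*(y + 4)*(y - 1)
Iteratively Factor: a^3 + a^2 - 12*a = (a)*(a^2 + a - 12) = a*(a - 3)*(a + 4)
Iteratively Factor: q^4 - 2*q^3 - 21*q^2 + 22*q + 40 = (q - 5)*(q^3 + 3*q^2 - 6*q - 8) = (q - 5)*(q - 2)*(q^2 + 5*q + 4) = (q - 5)*(q - 2)*(q + 1)*(q + 4)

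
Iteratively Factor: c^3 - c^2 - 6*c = (c)*(c^2 - c - 6) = c*(c - 3)*(c + 2)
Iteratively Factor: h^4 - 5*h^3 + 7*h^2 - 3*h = (h - 1)*(h^3 - 4*h^2 + 3*h) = (h - 3)*(h - 1)*(h^2 - h) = h*(h - 3)*(h - 1)*(h - 1)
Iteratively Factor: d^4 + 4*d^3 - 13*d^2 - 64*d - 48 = (d + 3)*(d^3 + d^2 - 16*d - 16) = (d + 1)*(d + 3)*(d^2 - 16) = (d + 1)*(d + 3)*(d + 4)*(d - 4)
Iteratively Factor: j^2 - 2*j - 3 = (j - 3)*(j + 1)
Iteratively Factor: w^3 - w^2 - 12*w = (w - 4)*(w^2 + 3*w) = (w - 4)*(w + 3)*(w)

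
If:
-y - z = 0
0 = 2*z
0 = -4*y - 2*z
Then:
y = 0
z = 0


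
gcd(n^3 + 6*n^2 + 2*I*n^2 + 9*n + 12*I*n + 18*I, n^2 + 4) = n + 2*I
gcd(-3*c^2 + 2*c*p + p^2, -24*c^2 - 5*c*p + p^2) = 3*c + p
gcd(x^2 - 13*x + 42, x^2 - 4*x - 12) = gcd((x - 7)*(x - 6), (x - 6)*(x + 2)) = x - 6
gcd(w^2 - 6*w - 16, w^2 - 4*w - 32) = w - 8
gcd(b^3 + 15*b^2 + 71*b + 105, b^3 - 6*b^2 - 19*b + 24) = b + 3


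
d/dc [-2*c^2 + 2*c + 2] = 2 - 4*c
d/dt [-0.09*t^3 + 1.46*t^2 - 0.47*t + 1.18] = -0.27*t^2 + 2.92*t - 0.47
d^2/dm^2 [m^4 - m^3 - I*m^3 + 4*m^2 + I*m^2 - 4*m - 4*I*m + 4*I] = 12*m^2 - 6*m - 6*I*m + 8 + 2*I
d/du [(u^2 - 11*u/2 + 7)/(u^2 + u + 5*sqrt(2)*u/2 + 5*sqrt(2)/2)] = ((4*u - 11)*(2*u^2 + 2*u + 5*sqrt(2)*u + 5*sqrt(2)) - (4*u + 2 + 5*sqrt(2))*(2*u^2 - 11*u + 14))/(2*u^2 + 2*u + 5*sqrt(2)*u + 5*sqrt(2))^2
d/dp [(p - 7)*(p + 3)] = 2*p - 4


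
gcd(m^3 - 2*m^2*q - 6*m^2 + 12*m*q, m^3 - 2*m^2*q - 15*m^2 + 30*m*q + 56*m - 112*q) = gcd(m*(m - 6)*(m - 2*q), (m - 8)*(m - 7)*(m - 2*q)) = -m + 2*q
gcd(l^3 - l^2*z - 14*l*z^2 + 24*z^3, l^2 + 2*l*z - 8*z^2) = -l^2 - 2*l*z + 8*z^2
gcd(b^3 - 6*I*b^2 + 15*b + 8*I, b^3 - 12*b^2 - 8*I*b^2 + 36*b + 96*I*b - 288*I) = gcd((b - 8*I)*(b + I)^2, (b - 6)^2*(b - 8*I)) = b - 8*I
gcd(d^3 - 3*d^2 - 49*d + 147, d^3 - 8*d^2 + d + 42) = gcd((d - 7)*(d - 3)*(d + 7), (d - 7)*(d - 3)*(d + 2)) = d^2 - 10*d + 21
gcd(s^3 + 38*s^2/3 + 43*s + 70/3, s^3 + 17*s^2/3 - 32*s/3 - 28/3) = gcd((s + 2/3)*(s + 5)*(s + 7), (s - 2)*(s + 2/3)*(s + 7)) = s^2 + 23*s/3 + 14/3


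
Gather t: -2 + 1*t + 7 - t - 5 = 0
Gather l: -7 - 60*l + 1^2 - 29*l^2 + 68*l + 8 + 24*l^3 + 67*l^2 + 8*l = 24*l^3 + 38*l^2 + 16*l + 2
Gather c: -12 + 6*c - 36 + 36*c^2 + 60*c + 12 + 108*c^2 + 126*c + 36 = 144*c^2 + 192*c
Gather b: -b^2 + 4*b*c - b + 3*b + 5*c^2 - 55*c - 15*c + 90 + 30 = -b^2 + b*(4*c + 2) + 5*c^2 - 70*c + 120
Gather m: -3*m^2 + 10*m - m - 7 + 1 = -3*m^2 + 9*m - 6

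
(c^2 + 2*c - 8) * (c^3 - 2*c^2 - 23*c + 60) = c^5 - 35*c^3 + 30*c^2 + 304*c - 480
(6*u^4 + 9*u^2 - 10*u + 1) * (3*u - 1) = 18*u^5 - 6*u^4 + 27*u^3 - 39*u^2 + 13*u - 1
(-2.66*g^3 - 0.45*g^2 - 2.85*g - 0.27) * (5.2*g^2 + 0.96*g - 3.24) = -13.832*g^5 - 4.8936*g^4 - 6.6336*g^3 - 2.682*g^2 + 8.9748*g + 0.8748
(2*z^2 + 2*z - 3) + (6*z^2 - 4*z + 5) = 8*z^2 - 2*z + 2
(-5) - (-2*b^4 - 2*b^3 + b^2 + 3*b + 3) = 2*b^4 + 2*b^3 - b^2 - 3*b - 8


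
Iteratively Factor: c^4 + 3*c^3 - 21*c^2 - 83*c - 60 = (c + 4)*(c^3 - c^2 - 17*c - 15) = (c + 1)*(c + 4)*(c^2 - 2*c - 15) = (c + 1)*(c + 3)*(c + 4)*(c - 5)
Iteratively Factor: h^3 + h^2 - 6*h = (h - 2)*(h^2 + 3*h) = h*(h - 2)*(h + 3)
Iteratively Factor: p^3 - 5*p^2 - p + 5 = (p - 1)*(p^2 - 4*p - 5) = (p - 1)*(p + 1)*(p - 5)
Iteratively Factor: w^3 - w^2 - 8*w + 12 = (w - 2)*(w^2 + w - 6) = (w - 2)*(w + 3)*(w - 2)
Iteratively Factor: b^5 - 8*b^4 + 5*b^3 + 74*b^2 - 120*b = (b + 3)*(b^4 - 11*b^3 + 38*b^2 - 40*b) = (b - 4)*(b + 3)*(b^3 - 7*b^2 + 10*b) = (b - 5)*(b - 4)*(b + 3)*(b^2 - 2*b) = b*(b - 5)*(b - 4)*(b + 3)*(b - 2)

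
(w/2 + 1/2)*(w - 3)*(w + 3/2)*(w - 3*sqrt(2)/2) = w^4/2 - 3*sqrt(2)*w^3/4 - w^3/4 - 3*w^2 + 3*sqrt(2)*w^2/8 - 9*w/4 + 9*sqrt(2)*w/2 + 27*sqrt(2)/8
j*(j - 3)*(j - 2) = j^3 - 5*j^2 + 6*j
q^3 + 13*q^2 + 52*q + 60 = (q + 2)*(q + 5)*(q + 6)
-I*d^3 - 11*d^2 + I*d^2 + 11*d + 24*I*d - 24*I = (d - 8*I)*(d - 3*I)*(-I*d + I)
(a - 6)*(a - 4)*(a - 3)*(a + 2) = a^4 - 11*a^3 + 28*a^2 + 36*a - 144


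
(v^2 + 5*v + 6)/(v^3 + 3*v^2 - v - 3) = (v + 2)/(v^2 - 1)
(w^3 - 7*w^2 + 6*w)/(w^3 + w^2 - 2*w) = (w - 6)/(w + 2)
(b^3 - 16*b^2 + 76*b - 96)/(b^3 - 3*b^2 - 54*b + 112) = (b - 6)/(b + 7)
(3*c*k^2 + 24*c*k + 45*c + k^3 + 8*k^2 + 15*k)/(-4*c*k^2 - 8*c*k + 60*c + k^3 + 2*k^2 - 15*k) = (-3*c*k - 9*c - k^2 - 3*k)/(4*c*k - 12*c - k^2 + 3*k)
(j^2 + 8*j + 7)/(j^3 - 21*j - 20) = (j + 7)/(j^2 - j - 20)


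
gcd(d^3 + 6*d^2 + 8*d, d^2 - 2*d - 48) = 1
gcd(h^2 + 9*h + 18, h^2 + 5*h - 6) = h + 6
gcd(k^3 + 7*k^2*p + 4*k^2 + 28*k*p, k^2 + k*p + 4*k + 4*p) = k + 4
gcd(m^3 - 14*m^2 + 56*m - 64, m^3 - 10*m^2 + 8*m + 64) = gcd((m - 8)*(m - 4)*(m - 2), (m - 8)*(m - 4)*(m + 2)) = m^2 - 12*m + 32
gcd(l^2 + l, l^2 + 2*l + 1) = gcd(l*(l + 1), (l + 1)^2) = l + 1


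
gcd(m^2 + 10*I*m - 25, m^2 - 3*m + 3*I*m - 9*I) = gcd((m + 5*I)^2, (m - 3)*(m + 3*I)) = 1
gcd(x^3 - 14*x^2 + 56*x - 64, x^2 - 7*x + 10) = x - 2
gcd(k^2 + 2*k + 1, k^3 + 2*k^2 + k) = k^2 + 2*k + 1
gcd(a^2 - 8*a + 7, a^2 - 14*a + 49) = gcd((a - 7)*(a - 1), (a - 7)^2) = a - 7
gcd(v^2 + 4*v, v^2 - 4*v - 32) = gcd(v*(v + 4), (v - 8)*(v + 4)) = v + 4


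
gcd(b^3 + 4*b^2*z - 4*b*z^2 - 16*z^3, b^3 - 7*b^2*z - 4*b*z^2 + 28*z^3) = -b^2 + 4*z^2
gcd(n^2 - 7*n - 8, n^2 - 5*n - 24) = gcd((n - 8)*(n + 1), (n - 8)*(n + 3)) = n - 8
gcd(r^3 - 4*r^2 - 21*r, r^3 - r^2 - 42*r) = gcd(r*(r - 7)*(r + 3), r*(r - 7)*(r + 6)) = r^2 - 7*r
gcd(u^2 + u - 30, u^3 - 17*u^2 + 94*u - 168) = 1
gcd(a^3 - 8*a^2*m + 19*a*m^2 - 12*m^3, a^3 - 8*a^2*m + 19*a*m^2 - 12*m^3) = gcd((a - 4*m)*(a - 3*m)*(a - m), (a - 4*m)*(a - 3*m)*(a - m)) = a^3 - 8*a^2*m + 19*a*m^2 - 12*m^3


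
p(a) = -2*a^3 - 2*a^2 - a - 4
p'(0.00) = -1.00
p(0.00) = -4.00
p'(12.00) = -913.00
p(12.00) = -3760.00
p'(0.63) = -5.90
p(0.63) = -5.92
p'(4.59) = -145.77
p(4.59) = -244.13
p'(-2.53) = -29.29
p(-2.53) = 18.12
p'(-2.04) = -17.81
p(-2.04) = 6.70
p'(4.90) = -164.66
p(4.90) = -292.22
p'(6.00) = -241.00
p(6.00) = -514.00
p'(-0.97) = -2.77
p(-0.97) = -3.09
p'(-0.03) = -0.89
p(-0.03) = -3.97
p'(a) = -6*a^2 - 4*a - 1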